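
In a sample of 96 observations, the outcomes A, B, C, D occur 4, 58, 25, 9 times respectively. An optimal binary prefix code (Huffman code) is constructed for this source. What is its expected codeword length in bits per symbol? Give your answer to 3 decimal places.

Probabilities are the counts divided by 96.
Repeatedly combine the two least-probable nodes; the expected code length is the sum of the merged weights.
merge 1/24 + 3/32 → 13/96
merge 13/96 + 25/96 → 19/48
merge 19/48 + 29/48 → 1
L = 13/96 + 19/48 + 1 = 49/32 ≈ 1.531 bits/symbol.

1.531 bits/symbol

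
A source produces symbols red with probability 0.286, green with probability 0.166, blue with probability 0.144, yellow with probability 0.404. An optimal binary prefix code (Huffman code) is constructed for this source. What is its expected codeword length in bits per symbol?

1.906 bits/symbol

Repeatedly combine the two least-probable nodes; the expected code length is the sum of the merged weights.
merge 18/125 + 83/500 → 31/100
merge 143/500 + 31/100 → 149/250
merge 101/250 + 149/250 → 1
L = 31/100 + 149/250 + 1 = 953/500 = 1.906 bits/symbol.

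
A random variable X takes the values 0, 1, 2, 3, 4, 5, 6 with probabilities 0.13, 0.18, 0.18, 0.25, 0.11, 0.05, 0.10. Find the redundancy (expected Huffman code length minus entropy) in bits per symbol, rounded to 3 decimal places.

0.048 bits

Entropy H = −Σ p log₂ p ≈ 2.6718 bits.
Huffman merges: 1/20+1/10→3/20; 11/100+13/100→6/25; 3/20+9/50→33/100; 9/50+6/25→21/50; 1/4+33/100→29/50; 21/50+29/50→1. L = 68/25 ≈ 2.7200.
L − H = 2.7200 − 2.6718 = 0.048 bits.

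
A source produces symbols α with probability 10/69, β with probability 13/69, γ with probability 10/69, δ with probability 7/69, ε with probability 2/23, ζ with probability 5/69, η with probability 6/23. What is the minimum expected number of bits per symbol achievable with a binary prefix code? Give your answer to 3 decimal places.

2.710 bits/symbol

Repeatedly combine the two least-probable nodes; the expected code length is the sum of the merged weights.
merge 5/69 + 2/23 → 11/69
merge 7/69 + 10/69 → 17/69
merge 10/69 + 11/69 → 7/23
merge 13/69 + 17/69 → 10/23
merge 6/23 + 7/23 → 13/23
merge 10/23 + 13/23 → 1
L = 11/69 + 17/69 + 7/23 + 10/23 + 13/23 + 1 = 187/69 ≈ 2.710 bits/symbol.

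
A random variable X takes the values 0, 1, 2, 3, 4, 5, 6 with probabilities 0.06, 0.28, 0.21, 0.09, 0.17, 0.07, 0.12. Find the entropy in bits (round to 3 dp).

H = −Σ pᵢ log₂ pᵢ.
−0.06·log₂(0.06) = 0.2435
−0.28·log₂(0.28) = 0.5142
−0.21·log₂(0.21) = 0.4728
−0.09·log₂(0.09) = 0.3127
−0.17·log₂(0.17) = 0.4346
−0.07·log₂(0.07) = 0.2686
−0.12·log₂(0.12) = 0.3671
Sum ≈ 2.6134 → 2.613 bits.

2.613 bits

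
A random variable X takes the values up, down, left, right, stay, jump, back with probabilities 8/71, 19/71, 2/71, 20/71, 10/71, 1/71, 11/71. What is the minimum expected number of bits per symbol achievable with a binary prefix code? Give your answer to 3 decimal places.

2.493 bits/symbol

Repeatedly combine the two least-probable nodes; the expected code length is the sum of the merged weights.
merge 1/71 + 2/71 → 3/71
merge 3/71 + 8/71 → 11/71
merge 10/71 + 11/71 → 21/71
merge 11/71 + 19/71 → 30/71
merge 20/71 + 21/71 → 41/71
merge 30/71 + 41/71 → 1
L = 3/71 + 11/71 + 21/71 + 30/71 + 41/71 + 1 = 177/71 ≈ 2.493 bits/symbol.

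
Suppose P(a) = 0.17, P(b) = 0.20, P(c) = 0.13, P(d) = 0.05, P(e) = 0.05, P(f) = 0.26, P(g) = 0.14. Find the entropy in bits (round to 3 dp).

2.616 bits

H = −Σ pᵢ log₂ pᵢ.
−0.17·log₂(0.17) = 0.4346
−0.20·log₂(0.20) = 0.4644
−0.13·log₂(0.13) = 0.3826
−0.05·log₂(0.05) = 0.2161
−0.05·log₂(0.05) = 0.2161
−0.26·log₂(0.26) = 0.5053
−0.14·log₂(0.14) = 0.3971
Sum ≈ 2.6162 → 2.616 bits.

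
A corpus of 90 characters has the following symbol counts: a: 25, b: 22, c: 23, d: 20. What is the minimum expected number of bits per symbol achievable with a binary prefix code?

Probabilities are the counts divided by 90.
Repeatedly combine the two least-probable nodes; the expected code length is the sum of the merged weights.
merge 2/9 + 11/45 → 7/15
merge 23/90 + 5/18 → 8/15
merge 7/15 + 8/15 → 1
L = 7/15 + 8/15 + 1 = 2 bits/symbol.

2 bits/symbol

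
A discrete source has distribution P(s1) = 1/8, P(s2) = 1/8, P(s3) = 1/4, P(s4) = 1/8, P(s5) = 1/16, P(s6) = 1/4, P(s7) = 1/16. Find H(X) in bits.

Each probability is a power of 1/2, so log₂(1/p) is an integer.
H = Σ p·log₂(1/p) = 1/8·3 + 1/8·3 + 1/4·2 + 1/8·3 + 1/16·4 + 1/4·2 + 1/16·4 = 2.625 bits.

2.625 bits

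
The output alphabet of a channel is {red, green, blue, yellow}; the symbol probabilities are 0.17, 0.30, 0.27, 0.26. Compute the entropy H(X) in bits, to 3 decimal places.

1.971 bits

H = −Σ pᵢ log₂ pᵢ.
−0.17·log₂(0.17) = 0.4346
−0.30·log₂(0.30) = 0.5211
−0.27·log₂(0.27) = 0.5100
−0.26·log₂(0.26) = 0.5053
Sum ≈ 1.9710 → 1.971 bits.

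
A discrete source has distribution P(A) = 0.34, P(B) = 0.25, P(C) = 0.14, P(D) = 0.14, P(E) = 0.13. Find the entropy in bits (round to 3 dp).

H = −Σ pᵢ log₂ pᵢ.
−0.34·log₂(0.34) = 0.5292
−0.25·log₂(0.25) = 0.5000
−0.14·log₂(0.14) = 0.3971
−0.14·log₂(0.14) = 0.3971
−0.13·log₂(0.13) = 0.3826
Sum ≈ 2.2060 → 2.206 bits.

2.206 bits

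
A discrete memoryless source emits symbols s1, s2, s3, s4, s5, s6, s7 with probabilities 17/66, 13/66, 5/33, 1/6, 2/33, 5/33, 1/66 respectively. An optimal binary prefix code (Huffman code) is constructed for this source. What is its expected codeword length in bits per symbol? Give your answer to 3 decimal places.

Repeatedly combine the two least-probable nodes; the expected code length is the sum of the merged weights.
merge 1/66 + 2/33 → 5/66
merge 5/66 + 5/33 → 5/22
merge 5/33 + 1/6 → 7/22
merge 13/66 + 5/22 → 14/33
merge 17/66 + 7/22 → 19/33
merge 14/33 + 19/33 → 1
L = 5/66 + 5/22 + 7/22 + 14/33 + 19/33 + 1 = 173/66 ≈ 2.621 bits/symbol.

2.621 bits/symbol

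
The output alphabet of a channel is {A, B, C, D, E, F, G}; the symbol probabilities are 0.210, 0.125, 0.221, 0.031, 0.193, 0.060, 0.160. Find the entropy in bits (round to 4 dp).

H = −Σ pᵢ log₂ pᵢ.
−0.210·log₂(0.210) = 0.4728
−0.125·log₂(0.125) = 0.3750
−0.221·log₂(0.221) = 0.4813
−0.031·log₂(0.031) = 0.1554
−0.193·log₂(0.193) = 0.4581
−0.060·log₂(0.060) = 0.2435
−0.160·log₂(0.160) = 0.4230
Sum ≈ 2.6091 → 2.6091 bits.

2.6091 bits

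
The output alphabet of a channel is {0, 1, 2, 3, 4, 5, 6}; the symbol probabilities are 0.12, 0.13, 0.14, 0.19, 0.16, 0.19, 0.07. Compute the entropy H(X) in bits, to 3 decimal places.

2.749 bits

H = −Σ pᵢ log₂ pᵢ.
−0.12·log₂(0.12) = 0.3671
−0.13·log₂(0.13) = 0.3826
−0.14·log₂(0.14) = 0.3971
−0.19·log₂(0.19) = 0.4552
−0.16·log₂(0.16) = 0.4230
−0.19·log₂(0.19) = 0.4552
−0.07·log₂(0.07) = 0.2686
Sum ≈ 2.7488 → 2.749 bits.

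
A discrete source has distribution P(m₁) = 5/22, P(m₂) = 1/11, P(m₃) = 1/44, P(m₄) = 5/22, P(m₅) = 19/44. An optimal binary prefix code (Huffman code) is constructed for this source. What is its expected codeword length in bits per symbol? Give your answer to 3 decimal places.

2.023 bits/symbol

Repeatedly combine the two least-probable nodes; the expected code length is the sum of the merged weights.
merge 1/44 + 1/11 → 5/44
merge 5/44 + 5/22 → 15/44
merge 5/22 + 15/44 → 25/44
merge 19/44 + 25/44 → 1
L = 5/44 + 15/44 + 25/44 + 1 = 89/44 ≈ 2.023 bits/symbol.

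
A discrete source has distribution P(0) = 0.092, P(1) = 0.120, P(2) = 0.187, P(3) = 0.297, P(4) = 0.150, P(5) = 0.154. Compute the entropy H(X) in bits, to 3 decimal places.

2.482 bits

H = −Σ pᵢ log₂ pᵢ.
−0.092·log₂(0.092) = 0.3167
−0.120·log₂(0.120) = 0.3671
−0.187·log₂(0.187) = 0.4523
−0.297·log₂(0.297) = 0.5202
−0.150·log₂(0.150) = 0.4105
−0.154·log₂(0.154) = 0.4156
Sum ≈ 2.4825 → 2.482 bits.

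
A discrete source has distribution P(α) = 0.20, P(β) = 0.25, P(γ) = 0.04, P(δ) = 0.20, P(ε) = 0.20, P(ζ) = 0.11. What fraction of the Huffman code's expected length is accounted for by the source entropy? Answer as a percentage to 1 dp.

Entropy H = −Σ p log₂ p ≈ 2.4292 bits.
Huffman merges: 1/25+11/100→3/20; 3/20+1/5→7/20; 1/5+1/5→2/5; 1/4+7/20→3/5; 2/5+3/5→1. L = 5/2 ≈ 2.5000.
Efficiency = H/L = 2.4292/2.5000 = 97.2%.

97.2%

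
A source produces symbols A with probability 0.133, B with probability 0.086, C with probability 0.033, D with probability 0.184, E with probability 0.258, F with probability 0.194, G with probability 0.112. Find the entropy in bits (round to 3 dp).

H = −Σ pᵢ log₂ pᵢ.
−0.133·log₂(0.133) = 0.3871
−0.086·log₂(0.086) = 0.3044
−0.033·log₂(0.033) = 0.1624
−0.184·log₂(0.184) = 0.4494
−0.258·log₂(0.258) = 0.5043
−0.194·log₂(0.194) = 0.4590
−0.112·log₂(0.112) = 0.3537
Sum ≈ 2.6203 → 2.620 bits.

2.620 bits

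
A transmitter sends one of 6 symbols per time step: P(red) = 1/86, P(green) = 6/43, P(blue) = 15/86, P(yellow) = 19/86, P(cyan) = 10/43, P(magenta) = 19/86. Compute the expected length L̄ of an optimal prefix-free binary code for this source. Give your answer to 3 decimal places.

2.477 bits/symbol

Repeatedly combine the two least-probable nodes; the expected code length is the sum of the merged weights.
merge 1/86 + 6/43 → 13/86
merge 13/86 + 15/86 → 14/43
merge 19/86 + 19/86 → 19/43
merge 10/43 + 14/43 → 24/43
merge 19/43 + 24/43 → 1
L = 13/86 + 14/43 + 19/43 + 24/43 + 1 = 213/86 ≈ 2.477 bits/symbol.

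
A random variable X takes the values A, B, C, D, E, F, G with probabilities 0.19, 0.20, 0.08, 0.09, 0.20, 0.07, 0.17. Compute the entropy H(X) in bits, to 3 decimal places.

H = −Σ pᵢ log₂ pᵢ.
−0.19·log₂(0.19) = 0.4552
−0.20·log₂(0.20) = 0.4644
−0.08·log₂(0.08) = 0.2915
−0.09·log₂(0.09) = 0.3127
−0.20·log₂(0.20) = 0.4644
−0.07·log₂(0.07) = 0.2686
−0.17·log₂(0.17) = 0.4346
Sum ≈ 2.6913 → 2.691 bits.

2.691 bits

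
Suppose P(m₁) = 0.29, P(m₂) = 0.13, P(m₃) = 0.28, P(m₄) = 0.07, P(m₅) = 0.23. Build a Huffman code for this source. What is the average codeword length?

2.2 bits/symbol

Repeatedly combine the two least-probable nodes; the expected code length is the sum of the merged weights.
merge 7/100 + 13/100 → 1/5
merge 1/5 + 23/100 → 43/100
merge 7/25 + 29/100 → 57/100
merge 43/100 + 57/100 → 1
L = 1/5 + 43/100 + 57/100 + 1 = 11/5 = 2.2 bits/symbol.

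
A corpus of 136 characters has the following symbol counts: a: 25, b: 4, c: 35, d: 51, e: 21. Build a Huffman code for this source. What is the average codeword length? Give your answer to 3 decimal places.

Probabilities are the counts divided by 136.
Repeatedly combine the two least-probable nodes; the expected code length is the sum of the merged weights.
merge 1/34 + 21/136 → 25/136
merge 25/136 + 25/136 → 25/68
merge 35/136 + 25/68 → 5/8
merge 3/8 + 5/8 → 1
L = 25/136 + 25/68 + 5/8 + 1 = 37/17 ≈ 2.176 bits/symbol.

2.176 bits/symbol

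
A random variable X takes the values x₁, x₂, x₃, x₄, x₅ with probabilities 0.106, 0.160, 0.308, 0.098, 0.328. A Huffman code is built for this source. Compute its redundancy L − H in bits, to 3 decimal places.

Entropy H = −Σ p log₂ p ≈ 2.1454 bits.
Huffman merges: 49/500+53/500→51/250; 4/25+51/250→91/250; 77/250+41/125→159/250; 91/250+159/250→1. L = 551/250 ≈ 2.2040.
L − H = 2.2040 − 2.1454 = 0.059 bits.

0.059 bits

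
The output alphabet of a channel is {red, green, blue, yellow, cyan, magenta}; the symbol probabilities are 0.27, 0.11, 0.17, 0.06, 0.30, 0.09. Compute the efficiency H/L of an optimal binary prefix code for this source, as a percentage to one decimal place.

98.4%

Entropy H = −Σ p log₂ p ≈ 2.3722 bits.
Huffman merges: 3/50+9/100→3/20; 11/100+3/20→13/50; 17/100+13/50→43/100; 27/100+3/10→57/100; 43/100+57/100→1. L = 241/100 ≈ 2.4100.
Efficiency = H/L = 2.3722/2.4100 = 98.4%.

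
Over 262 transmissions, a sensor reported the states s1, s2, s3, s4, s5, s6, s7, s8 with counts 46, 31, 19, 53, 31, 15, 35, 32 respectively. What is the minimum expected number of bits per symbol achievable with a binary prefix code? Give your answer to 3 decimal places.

2.927 bits/symbol

Probabilities are the counts divided by 262.
Repeatedly combine the two least-probable nodes; the expected code length is the sum of the merged weights.
merge 15/262 + 19/262 → 17/131
merge 31/262 + 31/262 → 31/131
merge 16/131 + 17/131 → 33/131
merge 35/262 + 23/131 → 81/262
merge 53/262 + 31/131 → 115/262
merge 33/131 + 81/262 → 147/262
merge 115/262 + 147/262 → 1
L = 17/131 + 31/131 + 33/131 + 81/262 + 115/262 + 147/262 + 1 = 767/262 ≈ 2.927 bits/symbol.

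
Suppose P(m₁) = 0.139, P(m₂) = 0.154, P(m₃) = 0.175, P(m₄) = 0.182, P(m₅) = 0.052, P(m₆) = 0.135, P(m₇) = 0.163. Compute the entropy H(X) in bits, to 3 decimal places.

2.737 bits

H = −Σ pᵢ log₂ pᵢ.
−0.139·log₂(0.139) = 0.3957
−0.154·log₂(0.154) = 0.4156
−0.175·log₂(0.175) = 0.4401
−0.182·log₂(0.182) = 0.4474
−0.052·log₂(0.052) = 0.2218
−0.135·log₂(0.135) = 0.3900
−0.163·log₂(0.163) = 0.4266
Sum ≈ 2.7372 → 2.737 bits.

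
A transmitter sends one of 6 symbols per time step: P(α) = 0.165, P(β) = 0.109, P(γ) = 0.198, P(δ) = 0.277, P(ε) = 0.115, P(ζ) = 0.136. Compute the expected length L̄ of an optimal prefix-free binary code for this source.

2.525 bits/symbol

Repeatedly combine the two least-probable nodes; the expected code length is the sum of the merged weights.
merge 109/1000 + 23/200 → 28/125
merge 17/125 + 33/200 → 301/1000
merge 99/500 + 28/125 → 211/500
merge 277/1000 + 301/1000 → 289/500
merge 211/500 + 289/500 → 1
L = 28/125 + 301/1000 + 211/500 + 289/500 + 1 = 101/40 = 2.525 bits/symbol.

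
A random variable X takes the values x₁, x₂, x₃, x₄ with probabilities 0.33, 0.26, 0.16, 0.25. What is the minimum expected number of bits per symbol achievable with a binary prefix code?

Repeatedly combine the two least-probable nodes; the expected code length is the sum of the merged weights.
merge 4/25 + 1/4 → 41/100
merge 13/50 + 33/100 → 59/100
merge 41/100 + 59/100 → 1
L = 41/100 + 59/100 + 1 = 2 bits/symbol.

2 bits/symbol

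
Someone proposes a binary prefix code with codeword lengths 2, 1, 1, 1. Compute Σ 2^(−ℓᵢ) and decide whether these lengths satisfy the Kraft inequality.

With common denominator 2^2 = 4: Σ 2^(−ℓᵢ) = 1/4 + 2/4 + 2/4 + 2/4 = 7/4 = 1.75.
Kraft's inequality requires Σ ≤ 1; here Σ = 1.75 > 1, so no such prefix code exists.

1.75; no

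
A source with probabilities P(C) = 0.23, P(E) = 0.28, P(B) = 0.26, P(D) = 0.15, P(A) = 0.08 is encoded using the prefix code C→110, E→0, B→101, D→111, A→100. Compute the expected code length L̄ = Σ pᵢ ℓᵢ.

2.44 bits/symbol

L̄ = Σ pᵢ·ℓᵢ = 0.23·3 + 0.28·1 + 0.26·3 + 0.15·3 + 0.08·3 = 2.44 bits/symbol.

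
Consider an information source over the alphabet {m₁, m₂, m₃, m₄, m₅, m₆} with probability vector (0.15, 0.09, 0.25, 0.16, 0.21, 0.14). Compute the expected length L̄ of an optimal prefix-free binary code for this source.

2.54 bits/symbol

Repeatedly combine the two least-probable nodes; the expected code length is the sum of the merged weights.
merge 9/100 + 7/50 → 23/100
merge 3/20 + 4/25 → 31/100
merge 21/100 + 23/100 → 11/25
merge 1/4 + 31/100 → 14/25
merge 11/25 + 14/25 → 1
L = 23/100 + 31/100 + 11/25 + 14/25 + 1 = 127/50 = 2.54 bits/symbol.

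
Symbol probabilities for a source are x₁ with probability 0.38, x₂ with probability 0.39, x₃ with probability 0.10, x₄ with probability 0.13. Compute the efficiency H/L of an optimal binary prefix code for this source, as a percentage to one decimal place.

Entropy H = −Σ p log₂ p ≈ 1.7751 bits.
Huffman merges: 1/10+13/100→23/100; 23/100+19/50→61/100; 39/100+61/100→1. L = 46/25 ≈ 1.8400.
Efficiency = H/L = 1.7751/1.8400 = 96.5%.

96.5%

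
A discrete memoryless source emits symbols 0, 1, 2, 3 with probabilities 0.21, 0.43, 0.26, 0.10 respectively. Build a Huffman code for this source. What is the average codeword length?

Repeatedly combine the two least-probable nodes; the expected code length is the sum of the merged weights.
merge 1/10 + 21/100 → 31/100
merge 13/50 + 31/100 → 57/100
merge 43/100 + 57/100 → 1
L = 31/100 + 57/100 + 1 = 47/25 = 1.88 bits/symbol.

1.88 bits/symbol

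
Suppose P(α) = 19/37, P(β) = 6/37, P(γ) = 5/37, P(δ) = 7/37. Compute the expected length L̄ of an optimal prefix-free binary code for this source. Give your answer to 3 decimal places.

1.784 bits/symbol

Repeatedly combine the two least-probable nodes; the expected code length is the sum of the merged weights.
merge 5/37 + 6/37 → 11/37
merge 7/37 + 11/37 → 18/37
merge 18/37 + 19/37 → 1
L = 11/37 + 18/37 + 1 = 66/37 ≈ 1.784 bits/symbol.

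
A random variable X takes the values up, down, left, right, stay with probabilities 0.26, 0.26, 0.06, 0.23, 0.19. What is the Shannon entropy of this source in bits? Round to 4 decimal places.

H = −Σ pᵢ log₂ pᵢ.
−0.26·log₂(0.26) = 0.5053
−0.26·log₂(0.26) = 0.5053
−0.06·log₂(0.06) = 0.2435
−0.23·log₂(0.23) = 0.4877
−0.19·log₂(0.19) = 0.4552
Sum ≈ 2.1970 → 2.1970 bits.

2.1970 bits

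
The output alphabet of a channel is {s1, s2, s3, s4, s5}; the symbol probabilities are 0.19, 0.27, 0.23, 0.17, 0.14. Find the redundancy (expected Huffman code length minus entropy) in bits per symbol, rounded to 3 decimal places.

Entropy H = −Σ p log₂ p ≈ 2.2846 bits.
Huffman merges: 7/50+17/100→31/100; 19/100+23/100→21/50; 27/100+31/100→29/50; 21/50+29/50→1. L = 231/100 ≈ 2.3100.
L − H = 2.3100 − 2.2846 = 0.025 bits.

0.025 bits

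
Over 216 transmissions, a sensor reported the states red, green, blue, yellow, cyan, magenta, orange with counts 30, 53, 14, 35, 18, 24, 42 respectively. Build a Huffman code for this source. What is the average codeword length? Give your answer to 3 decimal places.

2.708 bits/symbol

Probabilities are the counts divided by 216.
Repeatedly combine the two least-probable nodes; the expected code length is the sum of the merged weights.
merge 7/108 + 1/12 → 4/27
merge 1/9 + 5/36 → 1/4
merge 4/27 + 35/216 → 67/216
merge 7/36 + 53/216 → 95/216
merge 1/4 + 67/216 → 121/216
merge 95/216 + 121/216 → 1
L = 4/27 + 1/4 + 67/216 + 95/216 + 121/216 + 1 = 65/24 ≈ 2.708 bits/symbol.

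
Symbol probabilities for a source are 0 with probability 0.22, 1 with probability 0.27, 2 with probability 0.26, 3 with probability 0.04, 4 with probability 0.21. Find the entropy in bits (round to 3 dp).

H = −Σ pᵢ log₂ pᵢ.
−0.22·log₂(0.22) = 0.4806
−0.27·log₂(0.27) = 0.5100
−0.26·log₂(0.26) = 0.5053
−0.04·log₂(0.04) = 0.1858
−0.21·log₂(0.21) = 0.4728
Sum ≈ 2.1545 → 2.154 bits.

2.154 bits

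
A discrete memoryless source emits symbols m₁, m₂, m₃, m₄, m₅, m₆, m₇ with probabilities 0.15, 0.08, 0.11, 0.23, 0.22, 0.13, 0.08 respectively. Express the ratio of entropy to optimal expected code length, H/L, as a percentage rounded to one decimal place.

Entropy H = −Σ p log₂ p ≈ 2.6947 bits.
Huffman merges: 2/25+2/25→4/25; 11/100+13/100→6/25; 3/20+4/25→31/100; 11/50+23/100→9/20; 6/25+31/100→11/20; 9/20+11/20→1. L = 271/100 ≈ 2.7100.
Efficiency = H/L = 2.6947/2.7100 = 99.4%.

99.4%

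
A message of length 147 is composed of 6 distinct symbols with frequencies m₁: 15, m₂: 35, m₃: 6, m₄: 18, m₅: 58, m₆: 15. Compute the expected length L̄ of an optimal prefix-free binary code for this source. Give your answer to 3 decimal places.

Probabilities are the counts divided by 147.
Repeatedly combine the two least-probable nodes; the expected code length is the sum of the merged weights.
merge 2/49 + 5/49 → 1/7
merge 5/49 + 6/49 → 11/49
merge 1/7 + 11/49 → 18/49
merge 5/21 + 18/49 → 89/147
merge 58/147 + 89/147 → 1
L = 1/7 + 11/49 + 18/49 + 89/147 + 1 = 344/147 ≈ 2.340 bits/symbol.

2.340 bits/symbol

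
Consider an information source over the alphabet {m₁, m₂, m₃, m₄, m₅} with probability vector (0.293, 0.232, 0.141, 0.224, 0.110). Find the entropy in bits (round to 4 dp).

2.2402 bits

H = −Σ pᵢ log₂ pᵢ.
−0.293·log₂(0.293) = 0.5189
−0.232·log₂(0.232) = 0.4890
−0.141·log₂(0.141) = 0.3985
−0.224·log₂(0.224) = 0.4835
−0.110·log₂(0.110) = 0.3503
Sum ≈ 2.2402 → 2.2402 bits.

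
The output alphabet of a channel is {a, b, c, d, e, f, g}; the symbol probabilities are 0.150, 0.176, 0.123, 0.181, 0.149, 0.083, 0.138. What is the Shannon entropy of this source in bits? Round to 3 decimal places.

H = −Σ pᵢ log₂ pᵢ.
−0.150·log₂(0.150) = 0.4105
−0.176·log₂(0.176) = 0.4411
−0.123·log₂(0.123) = 0.3719
−0.181·log₂(0.181) = 0.4463
−0.149·log₂(0.149) = 0.4092
−0.083·log₂(0.083) = 0.2980
−0.138·log₂(0.138) = 0.3943
Sum ≈ 2.7714 → 2.771 bits.

2.771 bits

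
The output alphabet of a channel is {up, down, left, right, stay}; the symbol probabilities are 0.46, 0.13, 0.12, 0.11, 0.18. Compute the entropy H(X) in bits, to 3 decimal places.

2.061 bits

H = −Σ pᵢ log₂ pᵢ.
−0.46·log₂(0.46) = 0.5153
−0.13·log₂(0.13) = 0.3826
−0.12·log₂(0.12) = 0.3671
−0.11·log₂(0.11) = 0.3503
−0.18·log₂(0.18) = 0.4453
Sum ≈ 2.0606 → 2.061 bits.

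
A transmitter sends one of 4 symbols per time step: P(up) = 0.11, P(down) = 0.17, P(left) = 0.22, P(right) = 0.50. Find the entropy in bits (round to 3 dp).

1.765 bits

H = −Σ pᵢ log₂ pᵢ.
−0.11·log₂(0.11) = 0.3503
−0.17·log₂(0.17) = 0.4346
−0.22·log₂(0.22) = 0.4806
−0.50·log₂(0.50) = 0.5000
Sum ≈ 1.7654 → 1.765 bits.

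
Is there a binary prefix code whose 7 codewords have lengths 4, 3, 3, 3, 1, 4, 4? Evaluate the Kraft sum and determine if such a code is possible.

With common denominator 2^4 = 16: Σ 2^(−ℓᵢ) = 1/16 + 2/16 + 2/16 + 2/16 + 8/16 + 1/16 + 1/16 = 17/16 = 1.0625.
Kraft's inequality requires Σ ≤ 1; here Σ = 1.0625 > 1, so no such prefix code exists.

1.0625; no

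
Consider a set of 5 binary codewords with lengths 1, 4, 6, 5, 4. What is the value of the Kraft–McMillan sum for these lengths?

With common denominator 2^6 = 64: Σ 2^(−ℓᵢ) = 32/64 + 4/64 + 1/64 + 2/64 + 4/64 = 43/64 = 0.671875.

0.671875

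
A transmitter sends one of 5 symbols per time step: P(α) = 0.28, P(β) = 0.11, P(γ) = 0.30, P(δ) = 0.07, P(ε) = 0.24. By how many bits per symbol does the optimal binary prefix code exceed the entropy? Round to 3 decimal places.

0.032 bits

Entropy H = −Σ p log₂ p ≈ 2.1483 bits.
Huffman merges: 7/100+11/100→9/50; 9/50+6/25→21/50; 7/25+3/10→29/50; 21/50+29/50→1. L = 109/50 ≈ 2.1800.
L − H = 2.1800 − 2.1483 = 0.032 bits.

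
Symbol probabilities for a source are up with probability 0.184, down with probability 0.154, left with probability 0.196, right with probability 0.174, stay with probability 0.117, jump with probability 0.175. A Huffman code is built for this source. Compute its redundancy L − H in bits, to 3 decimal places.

Entropy H = −Σ p log₂ p ≈ 2.5670 bits.
Huffman merges: 117/1000+77/500→271/1000; 87/500+7/40→349/1000; 23/125+49/250→19/50; 271/1000+349/1000→31/50; 19/50+31/50→1. L = 131/50 ≈ 2.6200.
L − H = 2.6200 − 2.5670 = 0.053 bits.

0.053 bits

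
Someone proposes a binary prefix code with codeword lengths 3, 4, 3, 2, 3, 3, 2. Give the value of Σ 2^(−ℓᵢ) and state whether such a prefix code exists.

1.0625; no

With common denominator 2^4 = 16: Σ 2^(−ℓᵢ) = 2/16 + 1/16 + 2/16 + 4/16 + 2/16 + 2/16 + 4/16 = 17/16 = 1.0625.
Kraft's inequality requires Σ ≤ 1; here Σ = 1.0625 > 1, so no such prefix code exists.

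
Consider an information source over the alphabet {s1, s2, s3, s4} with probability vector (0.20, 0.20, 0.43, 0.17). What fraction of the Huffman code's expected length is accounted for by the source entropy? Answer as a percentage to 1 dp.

Entropy H = −Σ p log₂ p ≈ 1.8869 bits.
Huffman merges: 17/100+1/5→37/100; 1/5+37/100→57/100; 43/100+57/100→1. L = 97/50 ≈ 1.9400.
Efficiency = H/L = 1.8869/1.9400 = 97.3%.

97.3%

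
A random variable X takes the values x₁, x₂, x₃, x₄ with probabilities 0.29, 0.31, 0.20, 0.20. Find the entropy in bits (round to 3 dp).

H = −Σ pᵢ log₂ pᵢ.
−0.29·log₂(0.29) = 0.5179
−0.31·log₂(0.31) = 0.5238
−0.20·log₂(0.20) = 0.4644
−0.20·log₂(0.20) = 0.4644
Sum ≈ 1.9705 → 1.970 bits.

1.970 bits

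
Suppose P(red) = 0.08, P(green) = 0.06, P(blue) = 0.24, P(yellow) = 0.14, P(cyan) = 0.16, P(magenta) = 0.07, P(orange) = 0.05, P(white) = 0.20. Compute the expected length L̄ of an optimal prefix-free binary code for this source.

2.82 bits/symbol

Repeatedly combine the two least-probable nodes; the expected code length is the sum of the merged weights.
merge 1/20 + 3/50 → 11/100
merge 7/100 + 2/25 → 3/20
merge 11/100 + 7/50 → 1/4
merge 3/20 + 4/25 → 31/100
merge 1/5 + 6/25 → 11/25
merge 1/4 + 31/100 → 14/25
merge 11/25 + 14/25 → 1
L = 11/100 + 3/20 + 1/4 + 31/100 + 11/25 + 14/25 + 1 = 141/50 = 2.82 bits/symbol.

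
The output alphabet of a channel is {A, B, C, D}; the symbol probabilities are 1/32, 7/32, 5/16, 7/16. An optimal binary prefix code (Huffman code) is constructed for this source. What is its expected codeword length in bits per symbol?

1.8125 bits/symbol

Repeatedly combine the two least-probable nodes; the expected code length is the sum of the merged weights.
merge 1/32 + 7/32 → 1/4
merge 1/4 + 5/16 → 9/16
merge 7/16 + 9/16 → 1
L = 1/4 + 9/16 + 1 = 29/16 = 1.8125 bits/symbol.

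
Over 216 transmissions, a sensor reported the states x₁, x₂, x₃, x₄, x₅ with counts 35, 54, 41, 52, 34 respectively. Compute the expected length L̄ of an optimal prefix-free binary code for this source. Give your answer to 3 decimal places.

Probabilities are the counts divided by 216.
Repeatedly combine the two least-probable nodes; the expected code length is the sum of the merged weights.
merge 17/108 + 35/216 → 23/72
merge 41/216 + 13/54 → 31/72
merge 1/4 + 23/72 → 41/72
merge 31/72 + 41/72 → 1
L = 23/72 + 31/72 + 41/72 + 1 = 167/72 ≈ 2.319 bits/symbol.

2.319 bits/symbol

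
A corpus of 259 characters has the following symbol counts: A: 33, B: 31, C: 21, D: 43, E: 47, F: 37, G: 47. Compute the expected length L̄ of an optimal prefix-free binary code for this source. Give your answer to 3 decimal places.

2.819 bits/symbol

Probabilities are the counts divided by 259.
Repeatedly combine the two least-probable nodes; the expected code length is the sum of the merged weights.
merge 3/37 + 31/259 → 52/259
merge 33/259 + 1/7 → 10/37
merge 43/259 + 47/259 → 90/259
merge 47/259 + 52/259 → 99/259
merge 10/37 + 90/259 → 160/259
merge 99/259 + 160/259 → 1
L = 52/259 + 10/37 + 90/259 + 99/259 + 160/259 + 1 = 730/259 ≈ 2.819 bits/symbol.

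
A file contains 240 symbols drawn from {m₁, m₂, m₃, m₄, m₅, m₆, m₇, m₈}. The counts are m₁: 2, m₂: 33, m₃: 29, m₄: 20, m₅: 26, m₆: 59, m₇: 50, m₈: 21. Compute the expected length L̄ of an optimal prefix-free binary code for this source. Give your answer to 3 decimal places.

Probabilities are the counts divided by 240.
Repeatedly combine the two least-probable nodes; the expected code length is the sum of the merged weights.
merge 1/120 + 1/12 → 11/120
merge 7/80 + 11/120 → 43/240
merge 13/120 + 29/240 → 11/48
merge 11/80 + 43/240 → 19/60
merge 5/24 + 11/48 → 7/16
merge 59/240 + 19/60 → 9/16
merge 7/16 + 9/16 → 1
L = 11/120 + 43/240 + 11/48 + 19/60 + 7/16 + 9/16 + 1 = 169/60 ≈ 2.817 bits/symbol.

2.817 bits/symbol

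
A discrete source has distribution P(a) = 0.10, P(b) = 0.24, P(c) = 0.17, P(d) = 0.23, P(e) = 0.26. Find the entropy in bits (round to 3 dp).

H = −Σ pᵢ log₂ pᵢ.
−0.10·log₂(0.10) = 0.3322
−0.24·log₂(0.24) = 0.4941
−0.17·log₂(0.17) = 0.4346
−0.23·log₂(0.23) = 0.4877
−0.26·log₂(0.26) = 0.5053
Sum ≈ 2.2539 → 2.254 bits.

2.254 bits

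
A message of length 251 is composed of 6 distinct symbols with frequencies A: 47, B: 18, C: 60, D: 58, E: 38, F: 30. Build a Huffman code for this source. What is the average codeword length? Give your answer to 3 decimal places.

2.530 bits/symbol

Probabilities are the counts divided by 251.
Repeatedly combine the two least-probable nodes; the expected code length is the sum of the merged weights.
merge 18/251 + 30/251 → 48/251
merge 38/251 + 47/251 → 85/251
merge 48/251 + 58/251 → 106/251
merge 60/251 + 85/251 → 145/251
merge 106/251 + 145/251 → 1
L = 48/251 + 85/251 + 106/251 + 145/251 + 1 = 635/251 ≈ 2.530 bits/symbol.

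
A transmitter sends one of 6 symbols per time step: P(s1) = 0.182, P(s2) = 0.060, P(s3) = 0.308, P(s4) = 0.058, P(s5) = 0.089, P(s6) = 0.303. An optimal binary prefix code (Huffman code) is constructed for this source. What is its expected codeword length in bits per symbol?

Repeatedly combine the two least-probable nodes; the expected code length is the sum of the merged weights.
merge 29/500 + 3/50 → 59/500
merge 89/1000 + 59/500 → 207/1000
merge 91/500 + 207/1000 → 389/1000
merge 303/1000 + 77/250 → 611/1000
merge 389/1000 + 611/1000 → 1
L = 59/500 + 207/1000 + 389/1000 + 611/1000 + 1 = 93/40 = 2.325 bits/symbol.

2.325 bits/symbol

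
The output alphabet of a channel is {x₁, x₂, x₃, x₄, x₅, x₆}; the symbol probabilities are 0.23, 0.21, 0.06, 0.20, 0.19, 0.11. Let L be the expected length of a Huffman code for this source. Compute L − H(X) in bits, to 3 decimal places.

0.056 bits

Entropy H = −Σ p log₂ p ≈ 2.4739 bits.
Huffman merges: 3/50+11/100→17/100; 17/100+19/100→9/25; 1/5+21/100→41/100; 23/100+9/25→59/100; 41/100+59/100→1. L = 253/100 ≈ 2.5300.
L − H = 2.5300 − 2.4739 = 0.056 bits.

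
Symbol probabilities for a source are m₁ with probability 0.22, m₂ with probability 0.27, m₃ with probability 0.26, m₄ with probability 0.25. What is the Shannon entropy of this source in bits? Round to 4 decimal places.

H = −Σ pᵢ log₂ pᵢ.
−0.22·log₂(0.22) = 0.4806
−0.27·log₂(0.27) = 0.5100
−0.26·log₂(0.26) = 0.5053
−0.25·log₂(0.25) = 0.5000
Sum ≈ 1.9959 → 1.9959 bits.

1.9959 bits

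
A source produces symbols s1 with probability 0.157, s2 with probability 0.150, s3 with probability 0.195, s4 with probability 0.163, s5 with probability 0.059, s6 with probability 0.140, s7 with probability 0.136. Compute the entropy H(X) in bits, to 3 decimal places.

2.746 bits

H = −Σ pᵢ log₂ pᵢ.
−0.157·log₂(0.157) = 0.4194
−0.150·log₂(0.150) = 0.4105
−0.195·log₂(0.195) = 0.4599
−0.163·log₂(0.163) = 0.4266
−0.059·log₂(0.059) = 0.2409
−0.140·log₂(0.140) = 0.3971
−0.136·log₂(0.136) = 0.3915
Sum ≈ 2.7459 → 2.746 bits.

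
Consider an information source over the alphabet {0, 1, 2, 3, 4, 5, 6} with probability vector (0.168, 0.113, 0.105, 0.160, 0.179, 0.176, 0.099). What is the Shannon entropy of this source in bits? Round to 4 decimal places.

2.7679 bits

H = −Σ pᵢ log₂ pᵢ.
−0.168·log₂(0.168) = 0.4323
−0.113·log₂(0.113) = 0.3555
−0.105·log₂(0.105) = 0.3414
−0.160·log₂(0.160) = 0.4230
−0.179·log₂(0.179) = 0.4443
−0.176·log₂(0.176) = 0.4411
−0.099·log₂(0.099) = 0.3303
Sum ≈ 2.7679 → 2.7679 bits.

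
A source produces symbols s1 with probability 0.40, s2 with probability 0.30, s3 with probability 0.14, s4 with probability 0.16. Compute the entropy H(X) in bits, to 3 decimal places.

H = −Σ pᵢ log₂ pᵢ.
−0.40·log₂(0.40) = 0.5288
−0.30·log₂(0.30) = 0.5211
−0.14·log₂(0.14) = 0.3971
−0.16·log₂(0.16) = 0.4230
Sum ≈ 1.8700 → 1.870 bits.

1.870 bits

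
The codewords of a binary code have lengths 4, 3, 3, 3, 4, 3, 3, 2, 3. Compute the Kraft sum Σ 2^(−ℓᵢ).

With common denominator 2^4 = 16: Σ 2^(−ℓᵢ) = 1/16 + 2/16 + 2/16 + 2/16 + 1/16 + 2/16 + 2/16 + 4/16 + 2/16 = 18/16 = 1.125.

1.125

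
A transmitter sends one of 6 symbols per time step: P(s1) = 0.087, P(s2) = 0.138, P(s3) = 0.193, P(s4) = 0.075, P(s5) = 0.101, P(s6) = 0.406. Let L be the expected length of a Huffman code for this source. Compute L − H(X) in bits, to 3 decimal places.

0.049 bits

Entropy H = −Σ p log₂ p ≈ 2.3012 bits.
Huffman merges: 3/40+87/1000→81/500; 101/1000+69/500→239/1000; 81/500+193/1000→71/200; 239/1000+71/200→297/500; 203/500+297/500→1. L = 47/20 ≈ 2.3500.
L − H = 2.3500 − 2.3012 = 0.049 bits.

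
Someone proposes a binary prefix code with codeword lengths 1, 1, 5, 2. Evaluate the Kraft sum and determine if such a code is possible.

With common denominator 2^5 = 32: Σ 2^(−ℓᵢ) = 16/32 + 16/32 + 1/32 + 8/32 = 41/32 = 1.28125.
Kraft's inequality requires Σ ≤ 1; here Σ = 1.28125 > 1, so no such prefix code exists.

1.28125; no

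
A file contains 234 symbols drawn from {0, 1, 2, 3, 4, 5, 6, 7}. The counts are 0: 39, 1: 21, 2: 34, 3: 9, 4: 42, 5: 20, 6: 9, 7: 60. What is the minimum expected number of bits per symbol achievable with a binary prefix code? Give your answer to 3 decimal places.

2.803 bits/symbol

Probabilities are the counts divided by 234.
Repeatedly combine the two least-probable nodes; the expected code length is the sum of the merged weights.
merge 1/26 + 1/26 → 1/13
merge 1/13 + 10/117 → 19/117
merge 7/78 + 17/117 → 55/234
merge 19/117 + 1/6 → 77/234
merge 7/39 + 55/234 → 97/234
merge 10/39 + 77/234 → 137/234
merge 97/234 + 137/234 → 1
L = 1/13 + 19/117 + 55/234 + 77/234 + 97/234 + 137/234 + 1 = 328/117 ≈ 2.803 bits/symbol.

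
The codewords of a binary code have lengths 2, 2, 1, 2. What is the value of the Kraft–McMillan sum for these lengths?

With common denominator 2^2 = 4: Σ 2^(−ℓᵢ) = 1/4 + 1/4 + 2/4 + 1/4 = 5/4 = 1.25.

1.25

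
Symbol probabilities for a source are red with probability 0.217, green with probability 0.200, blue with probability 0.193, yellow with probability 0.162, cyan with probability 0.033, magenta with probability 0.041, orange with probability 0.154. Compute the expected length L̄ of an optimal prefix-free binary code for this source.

Repeatedly combine the two least-probable nodes; the expected code length is the sum of the merged weights.
merge 33/1000 + 41/1000 → 37/500
merge 37/500 + 77/500 → 57/250
merge 81/500 + 193/1000 → 71/200
merge 1/5 + 217/1000 → 417/1000
merge 57/250 + 71/200 → 583/1000
merge 417/1000 + 583/1000 → 1
L = 37/500 + 57/250 + 71/200 + 417/1000 + 583/1000 + 1 = 2657/1000 = 2.657 bits/symbol.

2.657 bits/symbol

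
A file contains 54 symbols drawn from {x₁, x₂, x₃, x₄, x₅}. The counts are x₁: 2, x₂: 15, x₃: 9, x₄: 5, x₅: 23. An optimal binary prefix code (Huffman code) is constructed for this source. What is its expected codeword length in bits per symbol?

Probabilities are the counts divided by 54.
Repeatedly combine the two least-probable nodes; the expected code length is the sum of the merged weights.
merge 1/27 + 5/54 → 7/54
merge 7/54 + 1/6 → 8/27
merge 5/18 + 8/27 → 31/54
merge 23/54 + 31/54 → 1
L = 7/54 + 8/27 + 31/54 + 1 = 2 bits/symbol.

2 bits/symbol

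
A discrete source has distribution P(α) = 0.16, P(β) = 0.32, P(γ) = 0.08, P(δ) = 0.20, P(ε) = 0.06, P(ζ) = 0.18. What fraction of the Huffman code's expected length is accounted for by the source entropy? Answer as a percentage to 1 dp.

98.1%

Entropy H = −Σ p log₂ p ≈ 2.3938 bits.
Huffman merges: 3/50+2/25→7/50; 7/50+4/25→3/10; 9/50+1/5→19/50; 3/10+8/25→31/50; 19/50+31/50→1. L = 61/25 ≈ 2.4400.
Efficiency = H/L = 2.3938/2.4400 = 98.1%.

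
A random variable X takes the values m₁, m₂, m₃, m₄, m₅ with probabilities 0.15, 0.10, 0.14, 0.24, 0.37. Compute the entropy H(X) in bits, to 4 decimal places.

H = −Σ pᵢ log₂ pᵢ.
−0.15·log₂(0.15) = 0.4105
−0.10·log₂(0.10) = 0.3322
−0.14·log₂(0.14) = 0.3971
−0.24·log₂(0.24) = 0.4941
−0.37·log₂(0.37) = 0.5307
Sum ≈ 2.1647 → 2.1647 bits.

2.1647 bits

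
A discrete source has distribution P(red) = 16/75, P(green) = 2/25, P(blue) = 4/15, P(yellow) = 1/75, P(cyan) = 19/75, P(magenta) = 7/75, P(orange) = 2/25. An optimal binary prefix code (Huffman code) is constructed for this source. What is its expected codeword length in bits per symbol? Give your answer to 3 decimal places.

2.533 bits/symbol

Repeatedly combine the two least-probable nodes; the expected code length is the sum of the merged weights.
merge 1/75 + 2/25 → 7/75
merge 2/25 + 7/75 → 13/75
merge 7/75 + 13/75 → 4/15
merge 16/75 + 19/75 → 7/15
merge 4/15 + 4/15 → 8/15
merge 7/15 + 8/15 → 1
L = 7/75 + 13/75 + 4/15 + 7/15 + 8/15 + 1 = 38/15 ≈ 2.533 bits/symbol.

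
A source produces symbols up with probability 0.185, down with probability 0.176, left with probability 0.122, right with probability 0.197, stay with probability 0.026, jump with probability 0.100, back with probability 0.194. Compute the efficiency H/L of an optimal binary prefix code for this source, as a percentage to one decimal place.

96.9%

Entropy H = −Σ p log₂ p ≈ 2.6515 bits.
Huffman merges: 13/500+1/10→63/500; 61/500+63/500→31/125; 22/125+37/200→361/1000; 97/500+197/1000→391/1000; 31/125+361/1000→609/1000; 391/1000+609/1000→1. L = 547/200 ≈ 2.7350.
Efficiency = H/L = 2.6515/2.7350 = 96.9%.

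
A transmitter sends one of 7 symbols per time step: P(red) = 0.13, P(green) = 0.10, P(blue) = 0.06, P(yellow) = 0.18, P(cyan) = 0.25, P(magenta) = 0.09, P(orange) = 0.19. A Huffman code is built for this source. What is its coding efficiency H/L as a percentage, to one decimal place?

98.6%

Entropy H = −Σ p log₂ p ≈ 2.6716 bits.
Huffman merges: 3/50+9/100→3/20; 1/10+13/100→23/100; 3/20+9/50→33/100; 19/100+23/100→21/50; 1/4+33/100→29/50; 21/50+29/50→1. L = 271/100 ≈ 2.7100.
Efficiency = H/L = 2.6716/2.7100 = 98.6%.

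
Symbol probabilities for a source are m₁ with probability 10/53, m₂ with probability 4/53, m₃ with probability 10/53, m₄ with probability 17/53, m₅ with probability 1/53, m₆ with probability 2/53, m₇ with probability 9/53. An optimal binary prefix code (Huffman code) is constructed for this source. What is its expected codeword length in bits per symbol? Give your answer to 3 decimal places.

2.491 bits/symbol

Repeatedly combine the two least-probable nodes; the expected code length is the sum of the merged weights.
merge 1/53 + 2/53 → 3/53
merge 3/53 + 4/53 → 7/53
merge 7/53 + 9/53 → 16/53
merge 10/53 + 10/53 → 20/53
merge 16/53 + 17/53 → 33/53
merge 20/53 + 33/53 → 1
L = 3/53 + 7/53 + 16/53 + 20/53 + 33/53 + 1 = 132/53 ≈ 2.491 bits/symbol.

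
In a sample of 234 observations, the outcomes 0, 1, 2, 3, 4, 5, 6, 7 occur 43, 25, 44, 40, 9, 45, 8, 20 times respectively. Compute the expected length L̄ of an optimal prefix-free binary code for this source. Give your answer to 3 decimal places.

2.850 bits/symbol

Probabilities are the counts divided by 234.
Repeatedly combine the two least-probable nodes; the expected code length is the sum of the merged weights.
merge 4/117 + 1/26 → 17/234
merge 17/234 + 10/117 → 37/234
merge 25/234 + 37/234 → 31/117
merge 20/117 + 43/234 → 83/234
merge 22/117 + 5/26 → 89/234
merge 31/117 + 83/234 → 145/234
merge 89/234 + 145/234 → 1
L = 17/234 + 37/234 + 31/117 + 83/234 + 89/234 + 145/234 + 1 = 667/234 ≈ 2.850 bits/symbol.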